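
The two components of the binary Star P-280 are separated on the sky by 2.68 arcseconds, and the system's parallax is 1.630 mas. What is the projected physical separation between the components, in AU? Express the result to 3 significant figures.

1640 AU

d = 1/p = 1/0.001630″ = 613.5 pc.
At distance d (pc), an angle of θ arcsec spans θ·d AU: s = 2.68 × 613.5 = 1644.2 AU.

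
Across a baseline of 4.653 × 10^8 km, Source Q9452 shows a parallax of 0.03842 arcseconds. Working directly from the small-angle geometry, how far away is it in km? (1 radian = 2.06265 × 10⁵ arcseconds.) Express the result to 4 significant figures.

2.498 × 10^15 km

θ = 0.03842″ = 0.03842/206265 = 1.8627 × 10^-7 rad.
d = B/θ = (4.653 × 10^8) / (1.8627 × 10^-7) = 2.4980 × 10^15 km.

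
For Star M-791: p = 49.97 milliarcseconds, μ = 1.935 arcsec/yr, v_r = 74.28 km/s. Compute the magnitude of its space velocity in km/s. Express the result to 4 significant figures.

198.0 km/s

d = 1/p = 1/0.04997″ = 20.012 pc.
v_t = 4.740 μ d = 4.740 × 1.935 × 20.012 = 183.55 km/s.
v = √(v_r² + v_t²) = √(74.28² + 183.55²) = √39208.1 = 198.01 km/s.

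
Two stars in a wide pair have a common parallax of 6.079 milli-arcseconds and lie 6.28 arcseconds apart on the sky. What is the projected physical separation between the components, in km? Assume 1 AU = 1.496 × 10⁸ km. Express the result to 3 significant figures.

d = 1/p = 1/0.006079″ = 164.5 pc.
At distance d (pc), an angle of θ arcsec spans θ·d AU: s = 6.28 × 164.5 = 1033.1 AU.
= 1033.1 × 1.496 × 10⁸ km = 1.5455 × 10^11 km.

1.55 × 10^11 km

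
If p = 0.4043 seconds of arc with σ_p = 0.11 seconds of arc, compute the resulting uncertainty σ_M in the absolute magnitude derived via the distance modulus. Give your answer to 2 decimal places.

σ_M = 0.59 mag

M = m − 5 log₁₀ d + 5 = m + 5 log₁₀ p + 5, so ∂M/∂p = 5/(p ln 10).
σ_M = (5/ln 10) · (σ_p/p) = 2.1715 × 0.11/0.4043 = 2.1715 × 0.27208 = 0.59082.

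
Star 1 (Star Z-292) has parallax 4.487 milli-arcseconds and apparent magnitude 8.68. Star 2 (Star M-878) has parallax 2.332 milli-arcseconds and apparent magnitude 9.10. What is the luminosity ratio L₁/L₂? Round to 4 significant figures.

d₁ = 1/p₁ = 1/0.004487″ = 222.87 pc; d₂ = 1/p₂ = 1/0.002332″ = 428.82 pc.
M₁ = m₁ − 5 log₁₀ d₁ + 5 = 8.68 − 11.7403 + 5 = 1.9397.
M₂ = 9.10 − 13.1614 + 5 = 0.9386.
L₁/L₂ = 10^(0.4(M₂ − M₁)) = 10^(0.4 × (-1.0011)) = 10^(-0.40044) = 0.3977.

L₁/L₂ = 0.3977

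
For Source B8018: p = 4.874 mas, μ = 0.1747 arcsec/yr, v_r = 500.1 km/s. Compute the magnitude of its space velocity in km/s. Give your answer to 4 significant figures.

d = 1/p = 1/0.004874″ = 205.17 pc.
v_t = 4.740 μ d = 4.740 × 0.1747 × 205.17 = 169.9 km/s.
v = √(v_r² + v_t²) = √(500.1² + 169.9²) = √278966 = 528.17 km/s.

528.2 km/s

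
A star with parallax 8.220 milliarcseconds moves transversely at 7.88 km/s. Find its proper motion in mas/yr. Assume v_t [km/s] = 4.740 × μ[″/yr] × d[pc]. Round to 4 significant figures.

d = 1/p = 1/0.008220″ = 121.65 pc.
μ = v_t / (4.74 d) = 7.88 / (4.74 × 121.65) = 7.88 / 576.62 = 0.013666 ″/yr = 13.666 mas/yr.

13.67 mas/yr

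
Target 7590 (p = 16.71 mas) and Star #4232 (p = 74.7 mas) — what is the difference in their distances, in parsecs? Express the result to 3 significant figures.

46.5 pc

d_A = 1/0.01671″ = 59.844 pc; d_B = 1/0.07470″ = 13.387 pc.
|d_B − d_A| = |13.387 − 59.844| = 46.457 pc.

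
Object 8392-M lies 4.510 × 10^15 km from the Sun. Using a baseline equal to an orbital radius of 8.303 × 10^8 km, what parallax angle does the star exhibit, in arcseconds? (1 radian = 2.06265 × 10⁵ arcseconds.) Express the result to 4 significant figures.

0.03797 arcsec

θ ≈ B/d = (8.303 × 10^8) / (4.510 × 10^15) = 1.8410 × 10^-7 rad.
In arcseconds: 1.8410 × 10^-7 × 206265 = 0.037973″.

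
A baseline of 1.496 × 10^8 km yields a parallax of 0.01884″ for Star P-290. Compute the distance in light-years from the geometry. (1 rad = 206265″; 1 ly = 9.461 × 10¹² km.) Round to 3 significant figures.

173 ly

θ = 0.01884″ = 0.01884/206265 = 9.1339 × 10^-8 rad.
d = B/θ = (1.496 × 10^8) / (9.1339 × 10^-8) = 1.6379 × 10^15 km = (1.6379 × 10^15) / (9.461 × 10^12) ly = 173.12 ly.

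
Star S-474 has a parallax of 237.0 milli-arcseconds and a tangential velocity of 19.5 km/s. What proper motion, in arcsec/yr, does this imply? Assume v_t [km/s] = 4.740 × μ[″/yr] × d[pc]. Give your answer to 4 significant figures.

d = 1/p = 1/0.2370″ = 4.2194 pc.
μ = v_t / (4.74 d) = 19.5 / (4.74 × 4.2194) = 19.5 / 20 = 0.975 ″/yr.

0.9750 arcsec/yr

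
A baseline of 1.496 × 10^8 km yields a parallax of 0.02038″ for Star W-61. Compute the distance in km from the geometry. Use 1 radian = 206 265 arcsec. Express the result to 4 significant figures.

1.514 × 10^15 km

θ = 0.02038″ = 0.02038/206265 = 9.8805 × 10^-8 rad.
d = B/θ = (1.496 × 10^8) / (9.8805 × 10^-8) = 1.5141 × 10^15 km.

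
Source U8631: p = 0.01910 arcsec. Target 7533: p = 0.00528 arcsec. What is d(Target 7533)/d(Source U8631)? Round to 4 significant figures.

3.617

Since d = 1/p, d_B/d_A = p_A/p_B.
= 0.01910 / 0.00528 = 3.6174.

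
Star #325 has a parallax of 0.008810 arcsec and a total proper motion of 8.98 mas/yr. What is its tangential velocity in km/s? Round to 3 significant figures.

d = 1/p = 1/0.008810″ = 113.51 pc.
μ = 8.98 mas/yr = 0.00898 ″/yr.
v_t = 4.74 × μ × d = 4.74 × 0.00898 × 113.51 = 4.8316 km/s.

4.83 km/s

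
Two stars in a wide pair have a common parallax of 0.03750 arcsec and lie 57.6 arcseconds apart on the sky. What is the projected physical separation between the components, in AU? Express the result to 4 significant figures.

d = 1/p = 1/0.03750″ = 26.667 pc.
At distance d (pc), an angle of θ arcsec spans θ·d AU: s = 57.6 × 26.667 = 1536 AU.

1536 AU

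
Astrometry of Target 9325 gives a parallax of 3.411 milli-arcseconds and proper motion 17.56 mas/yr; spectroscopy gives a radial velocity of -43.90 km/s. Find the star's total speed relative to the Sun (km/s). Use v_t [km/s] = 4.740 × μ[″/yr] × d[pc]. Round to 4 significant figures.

50.23 km/s

d = 1/p = 1/0.003411″ = 293.17 pc.
μ = 17.56 mas/yr = 0.01756 ″/yr.
v_t = 4.740 μ d = 4.740 × 0.01756 × 293.17 = 24.402 km/s.
v = √(v_r² + v_t²) = √((-43.90)² + 24.402²) = √2522.67 = 50.226 km/s.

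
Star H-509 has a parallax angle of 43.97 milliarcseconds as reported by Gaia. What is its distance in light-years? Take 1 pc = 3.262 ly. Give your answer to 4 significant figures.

p = 43.97 milliarcseconds = 0.04397 arcsec.
d = 1/p = 1/0.04397 = 22.743 pc.
In light-years: 22.743 × 3.262 = 74.188 ly.

74.19 light years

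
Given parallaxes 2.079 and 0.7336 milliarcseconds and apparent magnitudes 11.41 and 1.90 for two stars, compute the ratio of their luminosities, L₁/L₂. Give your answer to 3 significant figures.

d₁ = 1/p₁ = 1/0.002079″ = 481 pc; d₂ = 1/p₂ = 1/0.0007336″ = 1363.1 pc.
M₁ = m₁ − 5 log₁₀ d₁ + 5 = 11.41 − 13.4107 + 5 = 2.9993.
M₂ = 1.90 − 15.6726 + 5 = -8.7726.
L₁/L₂ = 10^(0.4(M₂ − M₁)) = 10^(0.4 × (-11.7719)) = 10^(-4.70876) = 0.000019554.

L₁/L₂ = 1.96 × 10^-5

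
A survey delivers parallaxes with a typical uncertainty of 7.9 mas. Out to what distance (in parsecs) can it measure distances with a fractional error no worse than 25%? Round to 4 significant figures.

31.65 pc

σ_d/d = σ_p/p, so the condition is σ_p/p ≤ 0.25, i.e. p ≥ σ_p/0.25.
p_min = 7.9/0.25 = 31.6 mas = 0.0316 arcsec.
d_max = 1/p_min = 1/0.0316 = 31.646 pc.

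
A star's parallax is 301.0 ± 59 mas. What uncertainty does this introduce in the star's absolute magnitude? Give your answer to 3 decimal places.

σ_M = 0.426 mag

M = m − 5 log₁₀ d + 5 = m + 5 log₁₀ p + 5, so ∂M/∂p = 5/(p ln 10).
σ_M = (5/ln 10) · (σ_p/p) = 2.1715 × 59/301.0 = 2.1715 × 0.19601 = 0.42564.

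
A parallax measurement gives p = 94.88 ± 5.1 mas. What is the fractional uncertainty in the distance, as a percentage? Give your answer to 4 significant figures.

5.375%

For d = 1/p, |σ_d/d| = |σ_p/p|.
σ_p/p = 5.1 / 94.88 = 0.053752 = 5.3752%.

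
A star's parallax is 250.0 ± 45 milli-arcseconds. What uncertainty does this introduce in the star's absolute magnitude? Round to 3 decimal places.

σ_M = 0.391 mag

M = m − 5 log₁₀ d + 5 = m + 5 log₁₀ p + 5, so ∂M/∂p = 5/(p ln 10).
σ_M = (5/ln 10) · (σ_p/p) = 2.1715 × 45/250.0 = 2.1715 × 0.18 = 0.39087.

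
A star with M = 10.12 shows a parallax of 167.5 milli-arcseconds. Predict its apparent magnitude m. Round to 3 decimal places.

d = 1/p = 1/0.1675″ = 5.9701 pc.
m − M = 5 log₁₀ d − 5 = 5 log₁₀(5.9701) − 5 = 3.8799 − 5 = -1.1201.
m = M + (m − M) = 10.12 + (-1.1201) = 9.000.

m = 9.000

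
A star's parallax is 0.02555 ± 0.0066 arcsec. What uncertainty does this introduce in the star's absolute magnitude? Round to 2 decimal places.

σ_M = 0.56 mag

M = m − 5 log₁₀ d + 5 = m + 5 log₁₀ p + 5, so ∂M/∂p = 5/(p ln 10).
σ_M = (5/ln 10) · (σ_p/p) = 2.1715 × 0.0066/0.02555 = 2.1715 × 0.25832 = 0.56094.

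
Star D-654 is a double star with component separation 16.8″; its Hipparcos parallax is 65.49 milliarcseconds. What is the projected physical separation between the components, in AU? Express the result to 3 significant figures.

257 AU

d = 1/p = 1/0.06549″ = 15.27 pc.
At distance d (pc), an angle of θ arcsec spans θ·d AU: s = 16.8 × 15.27 = 256.54 AU.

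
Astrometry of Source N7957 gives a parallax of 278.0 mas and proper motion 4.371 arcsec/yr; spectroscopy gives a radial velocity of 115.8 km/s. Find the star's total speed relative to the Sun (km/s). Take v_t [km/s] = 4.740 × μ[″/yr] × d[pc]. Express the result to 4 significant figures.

d = 1/p = 1/0.2780″ = 3.5971 pc.
v_t = 4.740 μ d = 4.740 × 4.371 × 3.5971 = 74.527 km/s.
v = √(v_r² + v_t²) = √(115.8² + 74.527²) = √18963.9 = 137.71 km/s.

137.7 km/s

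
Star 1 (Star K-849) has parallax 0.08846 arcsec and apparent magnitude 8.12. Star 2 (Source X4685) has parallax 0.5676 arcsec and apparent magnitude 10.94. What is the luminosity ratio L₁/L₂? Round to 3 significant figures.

L₁/L₂ = 553

d₁ = 1/p₁ = 1/0.08846″ = 11.305 pc; d₂ = 1/p₂ = 1/0.5676″ = 1.7618 pc.
M₁ = m₁ − 5 log₁₀ d₁ + 5 = 8.12 − 5.2664 + 5 = 7.8536.
M₂ = 10.94 − 1.2298 + 5 = 14.7102.
L₁/L₂ = 10^(0.4(M₂ − M₁)) = 10^(0.4 × 6.8566) = 10^2.74264 = 552.89.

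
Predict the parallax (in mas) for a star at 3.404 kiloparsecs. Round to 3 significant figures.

0.294 mas

d = 3.404 kpc = 3404 pc.
p = 1/d = 1/3404 = 0.00029377 arcsec.
= 0.00029377 × 1000 = 0.29377 mas.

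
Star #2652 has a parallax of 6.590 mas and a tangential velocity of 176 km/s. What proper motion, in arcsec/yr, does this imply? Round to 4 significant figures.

d = 1/p = 1/0.006590″ = 151.75 pc.
μ = v_t / (4.74 d) = 176 / (4.74 × 151.75) = 176 / 719.3 = 0.24468 ″/yr.

0.2447 arcsec/yr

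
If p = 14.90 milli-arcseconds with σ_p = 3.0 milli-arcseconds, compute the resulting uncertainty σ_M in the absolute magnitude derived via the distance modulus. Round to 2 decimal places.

M = m − 5 log₁₀ d + 5 = m + 5 log₁₀ p + 5, so ∂M/∂p = 5/(p ln 10).
σ_M = (5/ln 10) · (σ_p/p) = 2.1715 × 3.0/14.90 = 2.1715 × 0.20134 = 0.43721.

σ_M = 0.44 mag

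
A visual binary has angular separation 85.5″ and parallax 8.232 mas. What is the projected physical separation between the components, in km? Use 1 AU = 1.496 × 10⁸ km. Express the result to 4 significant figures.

1.554 × 10^12 km

d = 1/p = 1/0.008232″ = 121.48 pc.
At distance d (pc), an angle of θ arcsec spans θ·d AU: s = 85.5 × 121.48 = 10387 AU.
= 10387 × 1.496 × 10⁸ km = 1.5539 × 10^12 km.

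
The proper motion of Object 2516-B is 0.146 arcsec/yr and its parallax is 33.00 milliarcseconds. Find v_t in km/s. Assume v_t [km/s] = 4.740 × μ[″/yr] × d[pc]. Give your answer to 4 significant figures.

20.97 km/s

d = 1/p = 1/0.03300″ = 30.303 pc.
v_t = 4.74 × μ × d = 4.74 × 0.146 × 30.303 = 20.971 km/s.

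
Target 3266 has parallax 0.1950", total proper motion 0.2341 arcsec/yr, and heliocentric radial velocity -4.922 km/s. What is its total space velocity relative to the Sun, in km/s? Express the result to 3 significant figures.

d = 1/p = 1/0.1950″ = 5.1282 pc.
v_t = 4.740 μ d = 4.740 × 0.2341 × 5.1282 = 5.6904 km/s.
v = √(v_r² + v_t²) = √((-4.922)² + 5.6904²) = √56.6067 = 7.5237 km/s.

7.52 km/s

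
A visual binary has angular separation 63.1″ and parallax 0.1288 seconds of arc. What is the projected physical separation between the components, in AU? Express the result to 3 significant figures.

d = 1/p = 1/0.1288″ = 7.764 pc.
At distance d (pc), an angle of θ arcsec spans θ·d AU: s = 63.1 × 7.764 = 489.91 AU.

490 AU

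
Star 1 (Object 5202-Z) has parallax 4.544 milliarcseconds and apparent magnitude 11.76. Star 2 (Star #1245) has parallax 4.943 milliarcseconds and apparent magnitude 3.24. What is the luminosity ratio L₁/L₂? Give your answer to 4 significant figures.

d₁ = 1/p₁ = 1/0.004544″ = 220.07 pc; d₂ = 1/p₂ = 1/0.004943″ = 202.31 pc.
M₁ = m₁ − 5 log₁₀ d₁ + 5 = 11.76 − 11.7128 + 5 = 5.0472.
M₂ = 3.24 − 11.5301 + 5 = -3.2901.
L₁/L₂ = 10^(0.4(M₂ − M₁)) = 10^(0.4 × (-8.3373)) = 10^(-3.33492) = 0.00046247.

L₁/L₂ = 0.0004625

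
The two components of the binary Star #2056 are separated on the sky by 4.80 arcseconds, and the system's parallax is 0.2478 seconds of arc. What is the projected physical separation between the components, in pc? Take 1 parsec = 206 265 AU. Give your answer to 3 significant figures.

d = 1/p = 1/0.2478″ = 4.0355 pc.
At distance d (pc), an angle of θ arcsec spans θ·d AU: s = 4.80 × 4.0355 = 19.37 AU.
= 19.37 / 206265 = 9.3908 × 10^-5 pc.

9.39 × 10^-5 pc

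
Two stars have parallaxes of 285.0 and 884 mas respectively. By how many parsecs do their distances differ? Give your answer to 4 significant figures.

2.378 pc

d_A = 1/0.2850″ = 3.5088 pc; d_B = 1/0.8840″ = 1.1312 pc.
|d_B − d_A| = |1.1312 − 3.5088| = 2.3776 pc.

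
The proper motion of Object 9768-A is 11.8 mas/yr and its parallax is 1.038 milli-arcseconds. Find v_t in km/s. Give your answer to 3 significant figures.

d = 1/p = 1/0.001038″ = 963.39 pc.
μ = 11.8 mas/yr = 0.0118 ″/yr.
v_t = 4.74 × μ × d = 4.74 × 0.0118 × 963.39 = 53.884 km/s.

53.9 km/s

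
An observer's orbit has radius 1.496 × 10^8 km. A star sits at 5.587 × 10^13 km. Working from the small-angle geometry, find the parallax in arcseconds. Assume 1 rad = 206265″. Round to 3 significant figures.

θ ≈ B/d = (1.496 × 10^8) / (5.587 × 10^13) = 2.6776 × 10^-6 rad.
In arcseconds: 2.6776 × 10^-6 × 206265 = 0.5523″.

0.552 arcsec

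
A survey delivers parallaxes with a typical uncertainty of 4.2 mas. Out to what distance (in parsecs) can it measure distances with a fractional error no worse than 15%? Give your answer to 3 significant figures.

35.7 pc

σ_d/d = σ_p/p, so the condition is σ_p/p ≤ 0.15, i.e. p ≥ σ_p/0.15.
p_min = 4.2/0.15 = 28 mas = 0.028 arcsec.
d_max = 1/p_min = 1/0.028 = 35.714 pc.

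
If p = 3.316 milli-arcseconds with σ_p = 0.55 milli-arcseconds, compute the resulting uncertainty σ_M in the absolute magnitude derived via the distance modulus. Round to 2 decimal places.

σ_M = 0.36 mag

M = m − 5 log₁₀ d + 5 = m + 5 log₁₀ p + 5, so ∂M/∂p = 5/(p ln 10).
σ_M = (5/ln 10) · (σ_p/p) = 2.1715 × 0.55/3.316 = 2.1715 × 0.16586 = 0.36016.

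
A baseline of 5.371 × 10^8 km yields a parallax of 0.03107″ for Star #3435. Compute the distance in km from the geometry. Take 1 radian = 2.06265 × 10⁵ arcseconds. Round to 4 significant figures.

3.566 × 10^15 km

θ = 0.03107″ = 0.03107/206265 = 1.5063 × 10^-7 rad.
d = B/θ = (5.371 × 10^8) / (1.5063 × 10^-7) = 3.5657 × 10^15 km.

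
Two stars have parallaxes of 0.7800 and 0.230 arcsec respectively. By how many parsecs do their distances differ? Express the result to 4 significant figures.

3.066 pc

d_A = 1/0.7800″ = 1.2821 pc; d_B = 1/0.2300″ = 4.3478 pc.
|d_B − d_A| = |4.3478 − 1.2821| = 3.0657 pc.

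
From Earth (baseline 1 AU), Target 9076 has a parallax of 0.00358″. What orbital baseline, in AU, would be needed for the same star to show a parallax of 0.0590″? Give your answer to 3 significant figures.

Parallax scales linearly with baseline: p ∝ B, so B = p_target / p_Earth × 1 AU.
B = 0.0590 / 0.00358 = 16.48 AU.

16.5 AU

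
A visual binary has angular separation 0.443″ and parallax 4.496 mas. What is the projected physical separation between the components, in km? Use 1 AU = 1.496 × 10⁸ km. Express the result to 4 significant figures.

d = 1/p = 1/0.004496″ = 222.42 pc.
At distance d (pc), an angle of θ arcsec spans θ·d AU: s = 0.443 × 222.42 = 98.532 AU.
= 98.532 × 1.496 × 10⁸ km = 1.4740 × 10^10 km.

1.474 × 10^10 km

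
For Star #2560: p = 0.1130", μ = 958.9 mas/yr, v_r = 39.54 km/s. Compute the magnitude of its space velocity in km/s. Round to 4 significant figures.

56.40 km/s

d = 1/p = 1/0.1130″ = 8.8496 pc.
μ = 958.9 mas/yr = 0.9589 ″/yr.
v_t = 4.740 μ d = 4.740 × 0.9589 × 8.8496 = 40.223 km/s.
v = √(v_r² + v_t²) = √(39.54² + 40.223²) = √3181.3 = 56.403 km/s.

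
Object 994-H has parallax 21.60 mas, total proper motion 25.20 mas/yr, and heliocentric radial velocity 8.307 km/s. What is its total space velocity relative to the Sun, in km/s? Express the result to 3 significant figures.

9.98 km/s

d = 1/p = 1/0.02160″ = 46.296 pc.
μ = 25.20 mas/yr = 0.02520 ″/yr.
v_t = 4.740 μ d = 4.740 × 0.02520 × 46.296 = 5.53 km/s.
v = √(v_r² + v_t²) = √(8.307² + 5.53²) = √99.5871 = 9.9793 km/s.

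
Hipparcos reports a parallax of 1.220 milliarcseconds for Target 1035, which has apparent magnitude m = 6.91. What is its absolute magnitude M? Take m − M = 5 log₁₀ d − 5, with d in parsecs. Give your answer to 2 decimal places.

d = 1/p = 1/0.001220″ = 819.67 pc.
m − M = 5 log₁₀(819.67) − 5 = 14.5682 − 5 = 9.5682.
M = m − (m − M) = 6.91 − 9.5682 = -2.66.

M = -2.66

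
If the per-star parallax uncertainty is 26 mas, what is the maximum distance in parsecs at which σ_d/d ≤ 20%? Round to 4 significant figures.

7.692 pc

σ_d/d = σ_p/p, so the condition is σ_p/p ≤ 0.20, i.e. p ≥ σ_p/0.20.
p_min = 26/0.20 = 130 mas = 0.13 arcsec.
d_max = 1/p_min = 1/0.13 = 7.6923 pc.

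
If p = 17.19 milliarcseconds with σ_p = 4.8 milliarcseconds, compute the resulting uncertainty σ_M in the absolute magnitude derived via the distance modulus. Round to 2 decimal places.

M = m − 5 log₁₀ d + 5 = m + 5 log₁₀ p + 5, so ∂M/∂p = 5/(p ln 10).
σ_M = (5/ln 10) · (σ_p/p) = 2.1715 × 4.8/17.19 = 2.1715 × 0.27923 = 0.60635.

σ_M = 0.61 mag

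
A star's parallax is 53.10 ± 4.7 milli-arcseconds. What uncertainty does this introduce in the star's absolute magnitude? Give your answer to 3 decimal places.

M = m − 5 log₁₀ d + 5 = m + 5 log₁₀ p + 5, so ∂M/∂p = 5/(p ln 10).
σ_M = (5/ln 10) · (σ_p/p) = 2.1715 × 4.7/53.10 = 2.1715 × 0.088512 = 0.1922.

σ_M = 0.192 mag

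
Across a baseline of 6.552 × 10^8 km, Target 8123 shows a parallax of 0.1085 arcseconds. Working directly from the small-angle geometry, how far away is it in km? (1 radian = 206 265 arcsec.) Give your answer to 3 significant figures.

1.25 × 10^15 km

θ = 0.1085″ = 0.1085/206265 = 5.2602 × 10^-7 rad.
d = B/θ = (6.552 × 10^8) / (5.2602 × 10^-7) = 1.2456 × 10^15 km.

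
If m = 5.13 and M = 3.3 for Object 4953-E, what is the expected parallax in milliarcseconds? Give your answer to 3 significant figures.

m − M = 5.13 − 3.3 = 1.83.
d = 10^((m−M)/5 + 1) = 10^1.366 = 23.227 pc.
p = 1/d = 1/23.227 = 0.043053 arcsec = 43.053 mas.

43.1 mas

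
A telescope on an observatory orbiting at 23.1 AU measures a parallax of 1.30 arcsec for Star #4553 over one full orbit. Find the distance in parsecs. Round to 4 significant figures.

With baseline B (in AU) and parallax p (in arcsec), d = B/p parsecs.
d = 23.1 / 1.30 = 17.769 pc.

17.77 pc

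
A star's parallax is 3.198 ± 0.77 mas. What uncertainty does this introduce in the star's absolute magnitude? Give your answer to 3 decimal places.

M = m − 5 log₁₀ d + 5 = m + 5 log₁₀ p + 5, so ∂M/∂p = 5/(p ln 10).
σ_M = (5/ln 10) · (σ_p/p) = 2.1715 × 0.77/3.198 = 2.1715 × 0.24078 = 0.52285.

σ_M = 0.523 mag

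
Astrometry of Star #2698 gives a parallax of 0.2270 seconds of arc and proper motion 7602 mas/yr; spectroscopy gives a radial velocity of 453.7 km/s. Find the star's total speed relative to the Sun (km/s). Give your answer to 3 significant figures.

481 km/s

d = 1/p = 1/0.2270″ = 4.4053 pc.
μ = 7602 mas/yr = 7.602 ″/yr.
v_t = 4.740 μ d = 4.740 × 7.602 × 4.4053 = 158.74 km/s.
v = √(v_r² + v_t²) = √(453.7² + 158.74²) = √231042 = 480.67 km/s.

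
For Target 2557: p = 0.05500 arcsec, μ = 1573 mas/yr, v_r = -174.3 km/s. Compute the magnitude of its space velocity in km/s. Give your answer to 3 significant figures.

221 km/s

d = 1/p = 1/0.05500″ = 18.182 pc.
μ = 1573 mas/yr = 1.573 ″/yr.
v_t = 4.740 μ d = 4.740 × 1.573 × 18.182 = 135.57 km/s.
v = √(v_r² + v_t²) = √((-174.3)² + 135.57²) = √48759.7 = 220.82 km/s.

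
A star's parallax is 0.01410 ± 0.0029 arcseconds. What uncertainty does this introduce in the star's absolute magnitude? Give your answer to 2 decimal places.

M = m − 5 log₁₀ d + 5 = m + 5 log₁₀ p + 5, so ∂M/∂p = 5/(p ln 10).
σ_M = (5/ln 10) · (σ_p/p) = 2.1715 × 0.0029/0.01410 = 2.1715 × 0.20567 = 0.44661.

σ_M = 0.45 mag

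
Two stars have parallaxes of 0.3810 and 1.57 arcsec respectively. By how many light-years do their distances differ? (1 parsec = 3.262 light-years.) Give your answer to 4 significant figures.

d_A = 1/0.3810″ = 2.6247 pc; d_B = 1/1.570″ = 0.63694 pc.
|d_B − d_A| = |0.63694 − 2.6247| = 1.9878 pc = 1.9878 × 3.262 ly = 6.4842 ly.

6.484 ly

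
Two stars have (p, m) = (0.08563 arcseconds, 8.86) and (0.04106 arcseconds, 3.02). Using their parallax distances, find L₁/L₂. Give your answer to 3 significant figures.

d₁ = 1/p₁ = 1/0.08563″ = 11.678 pc; d₂ = 1/p₂ = 1/0.04106″ = 24.355 pc.
M₁ = m₁ − 5 log₁₀ d₁ + 5 = 8.86 − 5.3368 + 5 = 8.5232.
M₂ = 3.02 − 6.9329 + 5 = 1.0871.
L₁/L₂ = 10^(0.4(M₂ − M₁)) = 10^(0.4 × (-7.4361)) = 10^(-2.97444) = 0.0010606.

L₁/L₂ = 0.00106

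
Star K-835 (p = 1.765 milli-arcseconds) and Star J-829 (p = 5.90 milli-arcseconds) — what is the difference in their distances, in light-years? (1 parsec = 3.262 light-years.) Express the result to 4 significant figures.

1295 ly

d_A = 1/0.001765″ = 566.57 pc; d_B = 1/0.005900″ = 169.49 pc.
|d_B − d_A| = |169.49 − 566.57| = 397.08 pc = 397.08 × 3.262 ly = 1295.3 ly.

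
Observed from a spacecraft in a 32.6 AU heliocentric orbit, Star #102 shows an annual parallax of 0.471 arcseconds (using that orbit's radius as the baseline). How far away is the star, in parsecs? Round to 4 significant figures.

With baseline B (in AU) and parallax p (in arcsec), d = B/p parsecs.
d = 32.6 / 0.471 = 69.214 pc.

69.21 pc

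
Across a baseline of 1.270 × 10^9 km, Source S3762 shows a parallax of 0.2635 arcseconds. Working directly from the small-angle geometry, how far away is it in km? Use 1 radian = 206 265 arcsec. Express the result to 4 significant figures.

θ = 0.2635″ = 0.2635/206265 = 1.2775 × 10^-6 rad.
d = B/θ = (1.270 × 10^9) / (1.2775 × 10^-6) = 9.9413 × 10^14 km.

9.941 × 10^14 km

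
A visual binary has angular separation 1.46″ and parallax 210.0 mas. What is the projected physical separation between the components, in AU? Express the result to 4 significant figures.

d = 1/p = 1/0.2100″ = 4.7619 pc.
At distance d (pc), an angle of θ arcsec spans θ·d AU: s = 1.46 × 4.7619 = 6.9524 AU.

6.952 AU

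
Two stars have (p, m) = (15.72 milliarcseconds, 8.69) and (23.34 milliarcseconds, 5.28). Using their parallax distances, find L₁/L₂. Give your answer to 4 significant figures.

d₁ = 1/p₁ = 1/0.01572″ = 63.613 pc; d₂ = 1/p₂ = 1/0.02334″ = 42.845 pc.
M₁ = m₁ − 5 log₁₀ d₁ + 5 = 8.69 − 9.0177 + 5 = 4.6723.
M₂ = 5.28 − 8.1595 + 5 = 2.1205.
L₁/L₂ = 10^(0.4(M₂ − M₁)) = 10^(0.4 × (-2.5518)) = 10^(-1.02072) = 0.095341.

L₁/L₂ = 0.09534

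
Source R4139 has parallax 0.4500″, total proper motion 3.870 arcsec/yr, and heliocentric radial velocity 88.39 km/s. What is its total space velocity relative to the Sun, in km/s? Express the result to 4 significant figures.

97.34 km/s

d = 1/p = 1/0.4500″ = 2.2222 pc.
v_t = 4.740 μ d = 4.740 × 3.870 × 2.2222 = 40.764 km/s.
v = √(v_r² + v_t²) = √(88.39² + 40.764²) = √9474.5 = 97.337 km/s.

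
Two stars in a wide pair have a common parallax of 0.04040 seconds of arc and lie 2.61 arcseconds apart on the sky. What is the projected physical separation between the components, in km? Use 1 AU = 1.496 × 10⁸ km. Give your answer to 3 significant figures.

d = 1/p = 1/0.04040″ = 24.752 pc.
At distance d (pc), an angle of θ arcsec spans θ·d AU: s = 2.61 × 24.752 = 64.603 AU.
= 64.603 × 1.496 × 10⁸ km = 9.6646 × 10^9 km.

9.66 × 10^9 km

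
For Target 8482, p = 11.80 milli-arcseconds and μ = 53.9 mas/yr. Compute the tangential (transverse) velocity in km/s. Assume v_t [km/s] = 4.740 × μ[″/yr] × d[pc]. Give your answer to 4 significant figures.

21.65 km/s

d = 1/p = 1/0.01180″ = 84.746 pc.
μ = 53.9 mas/yr = 0.0539 ″/yr.
v_t = 4.74 × μ × d = 4.74 × 0.0539 × 84.746 = 21.651 km/s.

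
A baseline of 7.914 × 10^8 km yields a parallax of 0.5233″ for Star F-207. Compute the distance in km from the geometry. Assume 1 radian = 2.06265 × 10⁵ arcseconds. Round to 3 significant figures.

θ = 0.5233″ = 0.5233/206265 = 2.5370 × 10^-6 rad.
d = B/θ = (7.914 × 10^8) / (2.5370 × 10^-6) = 3.1194 × 10^14 km.

3.12 × 10^14 km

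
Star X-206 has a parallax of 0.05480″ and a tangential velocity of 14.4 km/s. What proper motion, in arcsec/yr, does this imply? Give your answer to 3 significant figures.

d = 1/p = 1/0.05480″ = 18.248 pc.
μ = v_t / (4.74 d) = 14.4 / (4.74 × 18.248) = 14.4 / 86.496 = 0.16648 ″/yr.

0.166 arcsec/yr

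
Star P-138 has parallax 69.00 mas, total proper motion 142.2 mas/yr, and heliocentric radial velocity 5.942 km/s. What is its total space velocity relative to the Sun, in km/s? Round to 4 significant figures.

11.43 km/s

d = 1/p = 1/0.06900″ = 14.493 pc.
μ = 142.2 mas/yr = 0.1422 ″/yr.
v_t = 4.740 μ d = 4.740 × 0.1422 × 14.493 = 9.7687 km/s.
v = √(v_r² + v_t²) = √(5.942² + 9.7687²) = √130.735 = 11.434 km/s.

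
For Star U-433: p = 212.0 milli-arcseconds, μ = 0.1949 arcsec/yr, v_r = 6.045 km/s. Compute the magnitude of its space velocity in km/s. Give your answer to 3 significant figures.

7.45 km/s

d = 1/p = 1/0.2120″ = 4.717 pc.
v_t = 4.740 μ d = 4.740 × 0.1949 × 4.717 = 4.3577 km/s.
v = √(v_r² + v_t²) = √(6.045² + 4.3577²) = √55.5316 = 7.452 km/s.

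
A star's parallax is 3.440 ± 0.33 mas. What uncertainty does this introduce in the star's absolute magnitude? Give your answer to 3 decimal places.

σ_M = 0.208 mag

M = m − 5 log₁₀ d + 5 = m + 5 log₁₀ p + 5, so ∂M/∂p = 5/(p ln 10).
σ_M = (5/ln 10) · (σ_p/p) = 2.1715 × 0.33/3.440 = 2.1715 × 0.09593 = 0.20831.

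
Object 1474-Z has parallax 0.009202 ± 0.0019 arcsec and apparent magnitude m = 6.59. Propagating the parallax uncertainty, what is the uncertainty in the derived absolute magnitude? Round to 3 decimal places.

M = m − 5 log₁₀ d + 5 = m + 5 log₁₀ p + 5, so ∂M/∂p = 5/(p ln 10).
σ_M = (5/ln 10) · (σ_p/p) = 2.1715 × 0.0019/0.009202 = 2.1715 × 0.20648 = 0.44837.

σ_M = 0.448 mag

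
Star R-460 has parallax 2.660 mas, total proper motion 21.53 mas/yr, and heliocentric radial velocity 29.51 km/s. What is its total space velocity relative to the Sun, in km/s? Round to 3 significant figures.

48.4 km/s

d = 1/p = 1/0.002660″ = 375.94 pc.
μ = 21.53 mas/yr = 0.02153 ″/yr.
v_t = 4.740 μ d = 4.740 × 0.02153 × 375.94 = 38.366 km/s.
v = √(v_r² + v_t²) = √(29.51² + 38.366²) = √2342.79 = 48.402 km/s.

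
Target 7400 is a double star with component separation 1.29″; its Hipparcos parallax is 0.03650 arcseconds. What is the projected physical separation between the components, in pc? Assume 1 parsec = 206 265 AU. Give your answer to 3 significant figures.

0.000171 pc

d = 1/p = 1/0.03650″ = 27.397 pc.
At distance d (pc), an angle of θ arcsec spans θ·d AU: s = 1.29 × 27.397 = 35.342 AU.
= 35.342 / 206265 = 0.00017134 pc.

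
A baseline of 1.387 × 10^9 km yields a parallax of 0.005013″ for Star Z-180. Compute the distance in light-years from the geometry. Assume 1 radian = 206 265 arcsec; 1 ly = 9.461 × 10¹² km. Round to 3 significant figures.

6030 ly

θ = 0.005013″ = 0.005013/206265 = 2.4304 × 10^-8 rad.
d = B/θ = (1.387 × 10^9) / (2.4304 × 10^-8) = 5.7069 × 10^16 km = (5.7069 × 10^16) / (9.461 × 10^12) ly = 6032 ly.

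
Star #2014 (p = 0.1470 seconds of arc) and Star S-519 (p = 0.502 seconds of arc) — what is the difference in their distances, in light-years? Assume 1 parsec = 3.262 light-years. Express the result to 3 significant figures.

d_A = 1/0.1470″ = 6.8027 pc; d_B = 1/0.5020″ = 1.992 pc.
|d_B − d_A| = |1.992 − 6.8027| = 4.8107 pc = 4.8107 × 3.262 ly = 15.693 ly.

15.7 ly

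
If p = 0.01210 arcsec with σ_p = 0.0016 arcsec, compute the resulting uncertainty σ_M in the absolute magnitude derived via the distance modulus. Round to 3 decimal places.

σ_M = 0.287 mag

M = m − 5 log₁₀ d + 5 = m + 5 log₁₀ p + 5, so ∂M/∂p = 5/(p ln 10).
σ_M = (5/ln 10) · (σ_p/p) = 2.1715 × 0.0016/0.01210 = 2.1715 × 0.13223 = 0.28714.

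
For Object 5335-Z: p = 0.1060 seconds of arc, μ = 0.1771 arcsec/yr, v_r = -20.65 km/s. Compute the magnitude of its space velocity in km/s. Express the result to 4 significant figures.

22.12 km/s

d = 1/p = 1/0.1060″ = 9.434 pc.
v_t = 4.740 μ d = 4.740 × 0.1771 × 9.434 = 7.9194 km/s.
v = √(v_r² + v_t²) = √((-20.65)² + 7.9194²) = √489.139 = 22.116 km/s.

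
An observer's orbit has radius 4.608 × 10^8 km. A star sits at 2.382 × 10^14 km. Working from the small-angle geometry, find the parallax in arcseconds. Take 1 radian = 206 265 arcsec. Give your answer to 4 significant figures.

0.3990 arcsec

θ ≈ B/d = (4.608 × 10^8) / (2.382 × 10^14) = 1.9345 × 10^-6 rad.
In arcseconds: 1.9345 × 10^-6 × 206265 = 0.39902″.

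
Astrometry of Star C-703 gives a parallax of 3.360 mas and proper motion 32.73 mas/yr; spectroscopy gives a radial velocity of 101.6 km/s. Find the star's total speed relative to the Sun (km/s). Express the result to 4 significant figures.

d = 1/p = 1/0.003360″ = 297.62 pc.
μ = 32.73 mas/yr = 0.03273 ″/yr.
v_t = 4.740 μ d = 4.740 × 0.03273 × 297.62 = 46.173 km/s.
v = √(v_r² + v_t²) = √(101.6² + 46.173²) = √12454.5 = 111.6 km/s.

111.6 km/s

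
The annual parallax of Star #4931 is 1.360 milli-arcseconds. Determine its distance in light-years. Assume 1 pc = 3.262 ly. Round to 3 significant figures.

p = 1.360 milli-arcseconds = 0.001360 arcsec.
d = 1/p = 1/0.001360 = 735.29 pc.
In light-years: 735.29 × 3.262 = 2398.5 ly.

2400 light years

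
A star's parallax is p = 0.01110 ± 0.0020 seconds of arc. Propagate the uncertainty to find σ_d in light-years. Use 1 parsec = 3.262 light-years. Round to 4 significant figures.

d = 1/p, so σ_d = σ_p / p².
σ_d = 0.00200 / (0.01110)² = 0.00200 / 0.00012321 = 16.232 pc = 16.232 × 3.262 ly = 52.949 ly.

52.95 ly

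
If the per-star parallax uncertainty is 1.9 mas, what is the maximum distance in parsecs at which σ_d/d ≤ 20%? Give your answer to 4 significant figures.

105.3 pc

σ_d/d = σ_p/p, so the condition is σ_p/p ≤ 0.20, i.e. p ≥ σ_p/0.20.
p_min = 1.9/0.20 = 9.5 mas = 0.0095 arcsec.
d_max = 1/p_min = 1/0.0095 = 105.26 pc.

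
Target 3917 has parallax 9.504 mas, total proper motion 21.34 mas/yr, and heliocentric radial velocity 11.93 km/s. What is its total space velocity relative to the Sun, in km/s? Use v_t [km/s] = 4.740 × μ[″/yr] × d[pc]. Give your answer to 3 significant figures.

d = 1/p = 1/0.009504″ = 105.22 pc.
μ = 21.34 mas/yr = 0.02134 ″/yr.
v_t = 4.740 μ d = 4.740 × 0.02134 × 105.22 = 10.643 km/s.
v = √(v_r² + v_t²) = √(11.93² + 10.643²) = √255.598 = 15.987 km/s.

16.0 km/s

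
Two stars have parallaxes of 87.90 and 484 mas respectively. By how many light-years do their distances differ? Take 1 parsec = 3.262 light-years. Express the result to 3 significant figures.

d_A = 1/0.08790″ = 11.377 pc; d_B = 1/0.4840″ = 2.0661 pc.
|d_B − d_A| = |2.0661 − 11.377| = 9.3109 pc = 9.3109 × 3.262 ly = 30.372 ly.

30.4 ly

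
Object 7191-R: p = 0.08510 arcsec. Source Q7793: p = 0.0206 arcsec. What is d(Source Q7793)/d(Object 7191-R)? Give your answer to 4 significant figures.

Since d = 1/p, d_B/d_A = p_A/p_B.
= 0.08510 / 0.0206 = 4.1311.

4.131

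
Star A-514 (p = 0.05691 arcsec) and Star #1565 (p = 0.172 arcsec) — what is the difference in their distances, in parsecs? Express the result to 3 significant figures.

d_A = 1/0.05691″ = 17.572 pc; d_B = 1/0.1720″ = 5.814 pc.
|d_B − d_A| = |5.814 − 17.572| = 11.758 pc.

11.8 pc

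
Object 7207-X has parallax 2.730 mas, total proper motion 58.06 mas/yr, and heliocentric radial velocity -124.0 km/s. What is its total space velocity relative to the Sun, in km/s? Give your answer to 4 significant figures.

159.8 km/s

d = 1/p = 1/0.002730″ = 366.3 pc.
μ = 58.06 mas/yr = 0.05806 ″/yr.
v_t = 4.740 μ d = 4.740 × 0.05806 × 366.3 = 100.81 km/s.
v = √(v_r² + v_t²) = √((-124.0)² + 100.81²) = √25538.7 = 159.81 km/s.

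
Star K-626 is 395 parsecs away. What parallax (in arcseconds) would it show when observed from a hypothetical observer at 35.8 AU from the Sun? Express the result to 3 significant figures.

0.0906 arcsec

p (arcsec) = B (AU) / d (pc).
p = 35.8 / 395 = 0.090633 arcsec.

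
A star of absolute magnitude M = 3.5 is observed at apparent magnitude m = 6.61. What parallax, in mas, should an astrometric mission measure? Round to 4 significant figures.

m − M = 6.61 − 3.5 = 3.11.
d = 10^((m−M)/5 + 1) = 10^1.622 = 41.879 pc.
p = 1/d = 1/41.879 = 0.023878 arcsec = 23.878 mas.

23.88 mas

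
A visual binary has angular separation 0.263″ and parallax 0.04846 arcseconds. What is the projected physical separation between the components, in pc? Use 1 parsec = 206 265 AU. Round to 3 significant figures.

2.63 × 10^-5 pc

d = 1/p = 1/0.04846″ = 20.636 pc.
At distance d (pc), an angle of θ arcsec spans θ·d AU: s = 0.263 × 20.636 = 5.4273 AU.
= 5.4273 / 206265 = 2.6312 × 10^-5 pc.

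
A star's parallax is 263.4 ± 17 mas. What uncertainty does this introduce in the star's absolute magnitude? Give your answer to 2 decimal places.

M = m − 5 log₁₀ d + 5 = m + 5 log₁₀ p + 5, so ∂M/∂p = 5/(p ln 10).
σ_M = (5/ln 10) · (σ_p/p) = 2.1715 × 17/263.4 = 2.1715 × 0.064541 = 0.14015.

σ_M = 0.14 mag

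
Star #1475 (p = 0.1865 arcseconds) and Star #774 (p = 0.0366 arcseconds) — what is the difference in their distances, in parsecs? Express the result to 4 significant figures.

21.96 pc

d_A = 1/0.1865″ = 5.3619 pc; d_B = 1/0.03660″ = 27.322 pc.
|d_B − d_A| = |27.322 − 5.3619| = 21.96 pc.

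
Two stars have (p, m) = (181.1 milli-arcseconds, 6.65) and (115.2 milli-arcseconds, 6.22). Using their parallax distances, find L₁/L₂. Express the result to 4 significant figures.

L₁/L₂ = 0.2723

d₁ = 1/p₁ = 1/0.1811″ = 5.5218 pc; d₂ = 1/p₂ = 1/0.1152″ = 8.6806 pc.
M₁ = m₁ − 5 log₁₀ d₁ + 5 = 6.65 − 3.7104 + 5 = 7.9396.
M₂ = 6.22 − 4.6927 + 5 = 6.5273.
L₁/L₂ = 10^(0.4(M₂ − M₁)) = 10^(0.4 × (-1.4123)) = 10^(-0.56492) = 0.27232.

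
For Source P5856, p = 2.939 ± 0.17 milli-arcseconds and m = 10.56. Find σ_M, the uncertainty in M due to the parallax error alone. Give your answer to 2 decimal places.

M = m − 5 log₁₀ d + 5 = m + 5 log₁₀ p + 5, so ∂M/∂p = 5/(p ln 10).
σ_M = (5/ln 10) · (σ_p/p) = 2.1715 × 0.17/2.939 = 2.1715 × 0.057843 = 0.12561.

σ_M = 0.13 mag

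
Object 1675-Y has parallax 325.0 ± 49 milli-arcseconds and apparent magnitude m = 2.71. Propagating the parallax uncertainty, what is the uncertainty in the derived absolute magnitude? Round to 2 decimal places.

σ_M = 0.33 mag

M = m − 5 log₁₀ d + 5 = m + 5 log₁₀ p + 5, so ∂M/∂p = 5/(p ln 10).
σ_M = (5/ln 10) · (σ_p/p) = 2.1715 × 49/325.0 = 2.1715 × 0.15077 = 0.3274.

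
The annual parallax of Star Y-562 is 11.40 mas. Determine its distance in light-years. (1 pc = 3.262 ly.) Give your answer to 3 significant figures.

p = 11.40 mas = 0.01140 arcsec.
d = 1/p = 1/0.01140 = 87.719 pc.
In light-years: 87.719 × 3.262 = 286.14 ly.

286 light years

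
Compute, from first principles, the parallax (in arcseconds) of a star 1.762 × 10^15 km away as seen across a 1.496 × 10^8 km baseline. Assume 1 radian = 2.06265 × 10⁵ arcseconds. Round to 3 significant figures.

θ ≈ B/d = (1.496 × 10^8) / (1.762 × 10^15) = 8.4904 × 10^-8 rad.
In arcseconds: 8.4904 × 10^-8 × 206265 = 0.017513″.

0.0175 arcsec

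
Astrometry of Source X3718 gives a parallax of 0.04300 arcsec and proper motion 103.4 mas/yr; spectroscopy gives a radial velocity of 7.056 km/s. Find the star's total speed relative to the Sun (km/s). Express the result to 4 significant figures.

d = 1/p = 1/0.04300″ = 23.256 pc.
μ = 103.4 mas/yr = 0.1034 ″/yr.
v_t = 4.740 μ d = 4.740 × 0.1034 × 23.256 = 11.398 km/s.
v = √(v_r² + v_t²) = √(7.056² + 11.398²) = √179.702 = 13.405 km/s.

13.41 km/s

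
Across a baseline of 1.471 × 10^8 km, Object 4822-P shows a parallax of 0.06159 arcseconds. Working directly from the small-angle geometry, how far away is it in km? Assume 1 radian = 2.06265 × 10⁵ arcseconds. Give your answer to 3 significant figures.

4.93 × 10^14 km

θ = 0.06159″ = 0.06159/206265 = 2.9860 × 10^-7 rad.
d = B/θ = (1.471 × 10^8) / (2.9860 × 10^-7) = 4.9263 × 10^14 km.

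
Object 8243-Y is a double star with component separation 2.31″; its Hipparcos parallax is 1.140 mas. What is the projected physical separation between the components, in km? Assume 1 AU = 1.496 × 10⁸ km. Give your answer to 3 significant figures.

3.03 × 10^11 km

d = 1/p = 1/0.001140″ = 877.19 pc.
At distance d (pc), an angle of θ arcsec spans θ·d AU: s = 2.31 × 877.19 = 2026.3 AU.
= 2026.3 × 1.496 × 10⁸ km = 3.0313 × 10^11 km.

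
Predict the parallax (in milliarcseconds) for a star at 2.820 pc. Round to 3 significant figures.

p = 1/d = 1/2.82 = 0.35461 arcsec.
= 0.35461 × 1000 = 354.61 mas.

355 mas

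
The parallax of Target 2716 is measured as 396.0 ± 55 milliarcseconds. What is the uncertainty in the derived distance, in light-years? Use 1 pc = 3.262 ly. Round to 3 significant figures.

d = 1/p, so σ_d = σ_p / p².
σ_d = 0.0550 / (0.3960)² = 0.0550 / 0.15682 = 0.35072 pc = 0.35072 × 3.262 ly = 1.144 ly.

1.14 ly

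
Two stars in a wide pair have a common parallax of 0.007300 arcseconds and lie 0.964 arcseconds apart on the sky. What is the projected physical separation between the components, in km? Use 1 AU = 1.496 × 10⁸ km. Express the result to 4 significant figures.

1.976 × 10^10 km

d = 1/p = 1/0.007300″ = 136.99 pc.
At distance d (pc), an angle of θ arcsec spans θ·d AU: s = 0.964 × 136.99 = 132.06 AU.
= 132.06 × 1.496 × 10⁸ km = 1.9756 × 10^10 km.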